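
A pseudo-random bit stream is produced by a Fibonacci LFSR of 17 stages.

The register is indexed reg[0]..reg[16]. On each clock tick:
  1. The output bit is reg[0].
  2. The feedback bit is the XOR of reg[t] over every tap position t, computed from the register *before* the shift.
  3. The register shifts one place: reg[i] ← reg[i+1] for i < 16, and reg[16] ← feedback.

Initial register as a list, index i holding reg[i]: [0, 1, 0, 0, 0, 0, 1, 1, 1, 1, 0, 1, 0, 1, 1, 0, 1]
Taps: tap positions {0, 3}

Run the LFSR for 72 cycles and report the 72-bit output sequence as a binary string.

tick  register→output (feedback)
  0  01000011110101101→0 (0)
  1  10000111101011010→1 (1)
  2  00001111010110101→0 (0)
  3  00011110101101010→0 (1)
  4  00111101011010101→0 (1)
  5  01111010110101011→0 (1)
  6  11110101101010111→1 (0)
  7  11101011010101110→1 (1)
  8  11010110101011101→1 (0)
  9  10101101010111010→1 (1)
 10  01011010101110101→0 (1)
 11  10110101011101011→1 (0)
 12  01101010111010110→0 (0)
 13  11010101110101100→1 (0)
 14  10101011101011000→1 (1)
 15  01010111010110001→0 (1)
 16  10101110101100011→1 (1)
 17  01011101011000111→0 (1)
 18  10111010110001111→1 (0)
 19  01110101100011110→0 (1)
 20  11101011000111101→1 (1)
 21  11010110001111011→1 (0)
 22  10101100011110110→1 (1)
 23  01011000111101101→0 (1)
 24  10110001111011011→1 (0)
 25  01100011110110110→0 (0)
 26  11000111101101100→1 (1)
 27  10001111011011001→1 (1)
 28  00011110110110011→0 (1)
 29  00111101101100111→0 (1)
 30  01111011011001111→0 (1)
 31  11110110110011111→1 (0)
 32  11101101100111110→1 (1)
 33  11011011001111101→1 (0)
 34  10110110011111010→1 (0)
 35  01101100111110100→0 (0)
 36  11011001111101000→1 (0)
 37  10110011111010000→1 (0)
 38  01100111110100000→0 (0)
 39  11001111101000000→1 (1)
 40  10011111010000001→1 (0)
 41  00111110100000010→0 (1)
 42  01111101000000101→0 (1)
 43  11111010000001011→1 (0)
 44  11110100000010110→1 (0)
 45  11101000000101100→1 (1)
 46  11010000001011001→1 (0)
 47  10100000010110010→1 (1)
 48  01000000101100101→0 (0)
 49  10000001011001010→1 (1)
 50  00000010110010101→0 (0)
 51  00000101100101010→0 (0)
 52  00001011001010100→0 (0)
 53  00010110010101000→0 (1)
 54  00101100101010001→0 (0)
 55  01011001010100010→0 (1)
 56  10110010101000101→1 (0)
 57  01100101010001010→0 (0)
 58  11001010100010100→1 (1)
 59  10010101000101001→1 (0)
 60  00101010001010010→0 (0)
 61  01010100010100100→0 (1)
 62  10101000101001001→1 (1)
 63  01010001010010011→0 (1)
 64  10100010100100111→1 (1)
 65  01000101001001111→0 (0)
 66  10001010010011110→1 (1)
 67  00010100100111101→0 (1)
 68  00101001001111011→0 (0)
 69  01010010011110110→0 (1)
 70  10100100111101101→1 (1)
 71  01001001111011011→0 (0)

010000111101011010101110101100011110110110011111010000001011001010100010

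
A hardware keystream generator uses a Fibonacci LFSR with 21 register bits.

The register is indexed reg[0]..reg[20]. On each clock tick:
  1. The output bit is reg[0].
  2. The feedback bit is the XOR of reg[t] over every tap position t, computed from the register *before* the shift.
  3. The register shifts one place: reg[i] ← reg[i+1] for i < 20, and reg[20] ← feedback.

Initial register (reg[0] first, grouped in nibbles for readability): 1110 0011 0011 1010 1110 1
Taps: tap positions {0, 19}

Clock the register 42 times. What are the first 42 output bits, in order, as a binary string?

k : reg_k → out_k, fb_k
0: 111000110011101011101 → 1, fb=1
1: 110001100111010111011 → 1, fb=0
2: 100011001110101110110 → 1, fb=0
3: 000110011101011101100 → 0, fb=0
4: 001100111010111011000 → 0, fb=0
5: 011001110101110110000 → 0, fb=0
6: 110011101011101100000 → 1, fb=1
7: 100111010111011000001 → 1, fb=1
8: 001110101110110000011 → 0, fb=1
9: 011101011101100000111 → 0, fb=1
10: 111010111011000001111 → 1, fb=0
11: 110101110110000011110 → 1, fb=0
12: 101011101100000111100 → 1, fb=1
13: 010111011000001111001 → 0, fb=0
14: 101110110000011110010 → 1, fb=0
15: 011101100000111100100 → 0, fb=0
16: 111011000001111001000 → 1, fb=1
17: 110110000011110010001 → 1, fb=1
18: 101100000111100100011 → 1, fb=0
19: 011000001111001000110 → 0, fb=1
20: 110000011110010001101 → 1, fb=1
21: 100000111100100011011 → 1, fb=0
22: 000001111001000110110 → 0, fb=1
23: 000011110010001101101 → 0, fb=0
24: 000111100100011011010 → 0, fb=1
25: 001111001000110110101 → 0, fb=0
26: 011110010001101101010 → 0, fb=1
27: 111100100011011010101 → 1, fb=1
28: 111001000110110101011 → 1, fb=0
29: 110010001101101010110 → 1, fb=0
30: 100100011011010101100 → 1, fb=1
31: 001000110110101011001 → 0, fb=0
32: 010001101101010110010 → 0, fb=1
33: 100011011010101100101 → 1, fb=1
34: 000110110101011001011 → 0, fb=1
35: 001101101010110010111 → 0, fb=1
36: 011011010101100101111 → 0, fb=1
37: 110110101011001011111 → 1, fb=0
38: 101101010110010111110 → 1, fb=0
39: 011010101100101111100 → 0, fb=0
40: 110101011001011111000 → 1, fb=1
41: 101010110010111110001 → 1, fb=1

111000110011101011101100000111100100011011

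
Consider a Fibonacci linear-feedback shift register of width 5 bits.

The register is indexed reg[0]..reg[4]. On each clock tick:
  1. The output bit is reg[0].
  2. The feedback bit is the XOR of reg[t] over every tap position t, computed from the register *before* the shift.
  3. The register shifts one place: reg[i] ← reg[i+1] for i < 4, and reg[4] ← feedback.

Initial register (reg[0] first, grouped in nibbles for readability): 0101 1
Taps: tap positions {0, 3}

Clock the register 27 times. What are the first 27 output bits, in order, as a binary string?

010111011000111110011010010

k : reg_k → out_k, fb_k
0: 01011 → 0, fb=1
1: 10111 → 1, fb=0
2: 01110 → 0, fb=1
3: 11101 → 1, fb=1
4: 11011 → 1, fb=0
5: 10110 → 1, fb=0
6: 01100 → 0, fb=0
7: 11000 → 1, fb=1
8: 10001 → 1, fb=1
9: 00011 → 0, fb=1
10: 00111 → 0, fb=1
11: 01111 → 0, fb=1
12: 11111 → 1, fb=0
13: 11110 → 1, fb=0
14: 11100 → 1, fb=1
15: 11001 → 1, fb=1
16: 10011 → 1, fb=0
17: 00110 → 0, fb=1
18: 01101 → 0, fb=0
19: 11010 → 1, fb=0
20: 10100 → 1, fb=1
21: 01001 → 0, fb=0
22: 10010 → 1, fb=0
23: 00100 → 0, fb=0
24: 01000 → 0, fb=0
25: 10000 → 1, fb=1
26: 00001 → 0, fb=0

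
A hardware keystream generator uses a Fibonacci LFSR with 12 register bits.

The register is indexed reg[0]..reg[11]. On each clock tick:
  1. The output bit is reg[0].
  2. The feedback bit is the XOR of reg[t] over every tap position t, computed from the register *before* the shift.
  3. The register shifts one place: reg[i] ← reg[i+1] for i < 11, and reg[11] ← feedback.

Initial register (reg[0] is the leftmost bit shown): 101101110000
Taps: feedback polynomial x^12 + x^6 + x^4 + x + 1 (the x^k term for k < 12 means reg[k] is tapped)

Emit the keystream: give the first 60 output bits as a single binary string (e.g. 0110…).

101101110000011010001100000001010101000011101100010011100011

tick  register→output (feedback)
  0  101101110000→1 (0)
  1  011011100000→0 (1)
  2  110111000001→1 (1)
  3  101110000011→1 (0)
  4  011100000110→0 (1)
  5  111000001101→1 (0)
  6  110000011010→1 (0)
  7  100000110100→1 (0)
  8  000001101000→0 (1)
  9  000011010001→0 (1)
 10  000110100011→0 (0)
 11  001101000110→0 (0)
 12  011010001100→0 (0)
 13  110100011000→1 (0)
 14  101000110000→1 (0)
 15  010001100000→0 (0)
 16  100011000000→1 (0)
 17  000110000000→0 (1)
 18  001100000001→0 (0)
 19  011000000010→0 (1)
 20  110000000101→1 (0)
 21  100000001010→1 (1)
 22  000000010101→0 (0)
 23  000000101010→0 (1)
 24  000001010101→0 (0)
 25  000010101010→0 (0)
 26  000101010100→0 (0)
 27  001010101000→0 (0)
 28  010101010000→0 (1)
 29  101010100001→1 (1)
 30  010101000011→0 (1)
 31  101010000111→1 (0)
 32  010100001110→0 (1)
 33  101000011101→1 (1)
 34  010000111011→0 (0)
 35  100001110110→1 (0)
 36  000011101100→0 (0)
 37  000111011000→0 (1)
 38  001110110001→0 (0)
 39  011101100010→0 (0)
 40  111011000100→1 (1)
 41  110110001001→1 (1)
 42  101100010011→1 (1)
 43  011000100111→0 (0)
 44  110001001110→1 (0)
 45  100010011100→1 (0)
 46  000100111000→0 (1)
 47  001001110001→0 (1)
 48  010011100011→0 (1)
 49  100111000111→1 (0)
 50  001110001110→0 (1)
 51  011100011101→0 (1)
 52  111000111011→1 (1)
 53  110001110111→1 (1)
 54  100011101111→1 (1)
 55  000111011111→0 (1)
 56  001110111111→0 (0)
 57  011101111110→0 (0)
 58  111011111100→1 (0)
 59  110111111000→1 (0)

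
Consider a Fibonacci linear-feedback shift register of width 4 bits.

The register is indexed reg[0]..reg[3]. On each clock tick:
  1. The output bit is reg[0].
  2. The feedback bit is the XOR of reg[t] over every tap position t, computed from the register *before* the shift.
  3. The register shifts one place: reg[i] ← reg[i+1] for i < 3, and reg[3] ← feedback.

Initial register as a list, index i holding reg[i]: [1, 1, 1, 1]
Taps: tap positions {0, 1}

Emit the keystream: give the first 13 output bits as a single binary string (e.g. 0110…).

k : reg_k → out_k, fb_k
0: 1111 → 1, fb=0
1: 1110 → 1, fb=0
2: 1100 → 1, fb=0
3: 1000 → 1, fb=1
4: 0001 → 0, fb=0
5: 0010 → 0, fb=0
6: 0100 → 0, fb=1
7: 1001 → 1, fb=1
8: 0011 → 0, fb=0
9: 0110 → 0, fb=1
10: 1101 → 1, fb=0
11: 1010 → 1, fb=1
12: 0101 → 0, fb=1

1111000100110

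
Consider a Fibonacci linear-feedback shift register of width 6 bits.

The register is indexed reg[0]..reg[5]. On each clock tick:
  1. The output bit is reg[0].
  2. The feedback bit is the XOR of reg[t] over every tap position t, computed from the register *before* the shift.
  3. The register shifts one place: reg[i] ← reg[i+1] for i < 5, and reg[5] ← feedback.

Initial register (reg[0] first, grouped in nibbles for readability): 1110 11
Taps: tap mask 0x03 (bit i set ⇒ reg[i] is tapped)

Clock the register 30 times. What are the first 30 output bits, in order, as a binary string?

111011001101010111111000001000

step | reg (before) | out | fb
   0 | 111011 | 1 | 0
   1 | 110110 | 1 | 0
   2 | 101100 | 1 | 1
   3 | 011001 | 0 | 1
   4 | 110011 | 1 | 0
   5 | 100110 | 1 | 1
   6 | 001101 | 0 | 0
   7 | 011010 | 0 | 1
   8 | 110101 | 1 | 0
   9 | 101010 | 1 | 1
  10 | 010101 | 0 | 1
  11 | 101011 | 1 | 1
  12 | 010111 | 0 | 1
  13 | 101111 | 1 | 1
  14 | 011111 | 0 | 1
  15 | 111111 | 1 | 0
  16 | 111110 | 1 | 0
  17 | 111100 | 1 | 0
  18 | 111000 | 1 | 0
  19 | 110000 | 1 | 0
  20 | 100000 | 1 | 1
  21 | 000001 | 0 | 0
  22 | 000010 | 0 | 0
  23 | 000100 | 0 | 0
  24 | 001000 | 0 | 0
  25 | 010000 | 0 | 1
  26 | 100001 | 1 | 1
  27 | 000011 | 0 | 0
  28 | 000110 | 0 | 0
  29 | 001100 | 0 | 0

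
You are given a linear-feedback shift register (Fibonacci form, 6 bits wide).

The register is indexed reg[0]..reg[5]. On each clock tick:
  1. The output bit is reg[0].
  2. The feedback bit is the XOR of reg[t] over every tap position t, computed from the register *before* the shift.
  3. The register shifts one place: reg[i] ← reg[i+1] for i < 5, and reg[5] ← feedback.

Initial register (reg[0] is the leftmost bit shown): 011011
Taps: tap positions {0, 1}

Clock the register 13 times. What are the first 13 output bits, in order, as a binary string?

0110111011001

tick  register→output (feedback)
  0  011011→0 (1)
  1  110111→1 (0)
  2  101110→1 (1)
  3  011101→0 (1)
  4  111011→1 (0)
  5  110110→1 (0)
  6  101100→1 (1)
  7  011001→0 (1)
  8  110011→1 (0)
  9  100110→1 (1)
 10  001101→0 (0)
 11  011010→0 (1)
 12  110101→1 (0)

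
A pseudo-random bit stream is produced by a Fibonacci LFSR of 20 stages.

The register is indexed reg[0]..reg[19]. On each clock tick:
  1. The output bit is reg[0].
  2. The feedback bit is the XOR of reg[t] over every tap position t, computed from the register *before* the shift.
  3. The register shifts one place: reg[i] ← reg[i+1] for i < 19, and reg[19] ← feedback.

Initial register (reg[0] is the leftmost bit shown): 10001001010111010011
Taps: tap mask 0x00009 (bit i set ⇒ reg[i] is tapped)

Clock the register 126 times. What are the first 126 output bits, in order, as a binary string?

100010010101110100111100001110110100110111011110000100100011001011101000001110100101101010011110100010001110011010101100111111

tick  register→output (feedback)
  0  10001001010111010011→1 (1)
  1  00010010101110100111→0 (1)
  2  00100101011101001111→0 (0)
  3  01001010111010011110→0 (0)
  4  10010101110100111100→1 (0)
  5  00101011101001111000→0 (0)
  6  01010111010011110000→0 (1)
  7  10101110100111100001→1 (1)
  8  01011101001111000011→0 (1)
  9  10111010011110000111→1 (0)
 10  01110100111100001110→0 (1)
 11  11101001111000011101→1 (1)
 12  11010011110000111011→1 (0)
 13  10100111100001110110→1 (1)
 14  01001111000011101101→0 (0)
 15  10011110000111011010→1 (0)
 16  00111100001110110100→0 (1)
 17  01111000011101101001→0 (1)
 18  11110000111011010011→1 (0)
 19  11100001110110100110→1 (1)
 20  11000011101101001101→1 (1)
 21  10000111011010011011→1 (1)
 22  00001110110100110111→0 (0)
 23  00011101101001101110→0 (1)
 24  00111011010011011101→0 (1)
 25  01110110100110111011→0 (1)
 26  11101101001101110111→1 (1)
 27  11011010011011101111→1 (0)
 28  10110100110111011110→1 (0)
 29  01101001101110111100→0 (0)
 30  11010011011101111000→1 (0)
 31  10100110111011110000→1 (1)
 32  01001101110111100001→0 (0)
 33  10011011101111000010→1 (0)
 34  00110111011110000100→0 (1)
 35  01101110111100001001→0 (0)
 36  11011101111000010010→1 (0)
 37  10111011110000100100→1 (0)
 38  01110111100001001000→0 (1)
 39  11101111000010010001→1 (1)
 40  11011110000100100011→1 (0)
 41  10111100001001000110→1 (0)
 42  01111000010010001100→0 (1)
 43  11110000100100011001→1 (0)
 44  11100001001000110010→1 (1)
 45  11000010010001100101→1 (1)
 46  10000100100011001011→1 (1)
 47  00001001000110010111→0 (0)
 48  00010010001100101110→0 (1)
 49  00100100011001011101→0 (0)
 50  01001000110010111010→0 (0)
 51  10010001100101110100→1 (0)
 52  00100011001011101000→0 (0)
 53  01000110010111010000→0 (0)
 54  10001100101110100000→1 (1)
 55  00011001011101000001→0 (1)
 56  00110010111010000011→0 (1)
 57  01100101110100000111→0 (0)
 58  11001011101000001110→1 (1)
 59  10010111010000011101→1 (0)
 60  00101110100000111010→0 (0)
 61  01011101000001110100→0 (1)
 62  10111010000011101001→1 (0)
 63  01110100000111010010→0 (1)
 64  11101000001110100101→1 (1)
 65  11010000011101001011→1 (0)
 66  10100000111010010110→1 (1)
 67  01000001110100101101→0 (0)
 68  10000011101001011010→1 (1)
 69  00000111010010110101→0 (0)
 70  00001110100101101010→0 (0)
 71  00011101001011010100→0 (1)
 72  00111010010110101001→0 (1)
 73  01110100101101010011→0 (1)
 74  11101001011010100111→1 (1)
 75  11010010110101001111→1 (0)
 76  10100101101010011110→1 (1)
 77  01001011010100111101→0 (0)
 78  10010110101001111010→1 (0)
 79  00101101010011110100→0 (0)
 80  01011010100111101000→0 (1)
 81  10110101001111010001→1 (0)
 82  01101010011110100010→0 (0)
 83  11010100111101000100→1 (0)
 84  10101001111010001000→1 (1)
 85  01010011110100010001→0 (1)
 86  10100111101000100011→1 (1)
 87  01001111010001000111→0 (0)
 88  10011110100010001110→1 (0)
 89  00111101000100011100→0 (1)
 90  01111010001000111001→0 (1)
 91  11110100010001110011→1 (0)
 92  11101000100011100110→1 (1)
 93  11010001000111001101→1 (0)
 94  10100010001110011010→1 (1)
 95  01000100011100110101→0 (0)
 96  10001000111001101010→1 (1)
 97  00010001110011010101→0 (1)
 98  00100011100110101011→0 (0)
 99  01000111001101010110→0 (0)
100  10001110011010101100→1 (1)
101  00011100110101011001→0 (1)
102  00111001101010110011→0 (1)
103  01110011010101100111→0 (1)
104  11100110101011001111→1 (1)
105  11001101010110011111→1 (1)
106  10011010101100111111→1 (0)
107  00110101011001111110→0 (1)
108  01101010110011111101→0 (0)
109  11010101100111111010→1 (0)
110  10101011001111110100→1 (1)
111  01010110011111101001→0 (1)
112  10101100111111010011→1 (1)
113  01011001111110100111→0 (1)
114  10110011111101001111→1 (0)
115  01100111111010011110→0 (0)
116  11001111110100111100→1 (1)
117  10011111101001111001→1 (0)
118  00111111010011110010→0 (1)
119  01111110100111100101→0 (1)
120  11111101001111001011→1 (0)
121  11111010011110010110→1 (0)
122  11110100111100101100→1 (0)
123  11101001111001011000→1 (1)
124  11010011110010110001→1 (0)
125  10100111100101100010→1 (1)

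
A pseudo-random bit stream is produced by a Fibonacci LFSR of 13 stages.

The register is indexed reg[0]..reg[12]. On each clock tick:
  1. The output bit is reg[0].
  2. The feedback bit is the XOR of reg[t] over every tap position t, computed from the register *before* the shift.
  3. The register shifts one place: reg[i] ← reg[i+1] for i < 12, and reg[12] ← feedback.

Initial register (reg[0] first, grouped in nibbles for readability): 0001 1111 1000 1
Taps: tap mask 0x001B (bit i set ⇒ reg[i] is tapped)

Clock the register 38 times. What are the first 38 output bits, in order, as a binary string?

00011111100010010010001000000010101100

k : reg_k → out_k, fb_k
0: 0001111110001 → 0, fb=0
1: 0011111100010 → 0, fb=0
2: 0111111000100 → 0, fb=1
3: 1111110001001 → 1, fb=0
4: 1111100010010 → 1, fb=0
5: 1111000100100 → 1, fb=1
6: 1110001001001 → 1, fb=0
7: 1100010010010 → 1, fb=0
8: 1000100100100 → 1, fb=0
9: 0001001001000 → 0, fb=1
10: 0010010010001 → 0, fb=0
11: 0100100100010 → 0, fb=0
12: 1001001000100 → 1, fb=0
13: 0010010001000 → 0, fb=0
14: 0100100010000 → 0, fb=0
15: 1001000100000 → 1, fb=0
16: 0010001000000 → 0, fb=0
17: 0100010000000 → 0, fb=1
18: 1000100000001 → 1, fb=0
19: 0001000000010 → 0, fb=1
20: 0010000000101 → 0, fb=0
21: 0100000001010 → 0, fb=1
22: 1000000010101 → 1, fb=1
23: 0000000101011 → 0, fb=0
24: 0000001010110 → 0, fb=0
25: 0000010101100 → 0, fb=0
26: 0000101011000 → 0, fb=1
27: 0001010110001 → 0, fb=1
28: 0010101100011 → 0, fb=1
29: 0101011000111 → 0, fb=0
30: 1010110001110 → 1, fb=0
31: 0101100011100 → 0, fb=1
32: 1011000111001 → 1, fb=0
33: 0110001110010 → 0, fb=1
34: 1100011100101 → 1, fb=0
35: 1000111001010 → 1, fb=0
36: 0001110010100 → 0, fb=0
37: 0011100101000 → 0, fb=0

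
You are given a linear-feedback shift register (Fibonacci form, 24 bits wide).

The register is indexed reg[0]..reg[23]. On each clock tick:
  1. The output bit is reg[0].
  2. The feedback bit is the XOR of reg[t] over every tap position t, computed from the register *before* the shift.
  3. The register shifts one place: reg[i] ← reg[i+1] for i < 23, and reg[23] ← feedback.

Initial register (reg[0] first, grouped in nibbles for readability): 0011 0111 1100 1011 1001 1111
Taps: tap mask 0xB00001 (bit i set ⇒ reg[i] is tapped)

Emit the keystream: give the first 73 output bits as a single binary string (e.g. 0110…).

tick  register→output (feedback)
  0  001101111100101110011111→0 (1)
  1  011011111001011100111111→0 (1)
  2  110111110010111001111111→1 (0)
  3  101111100101110011111110→1 (1)
  4  011111001011100111111101→0 (1)
  5  111110010111001111111011→1 (1)
  6  111100101110011111110111→1 (1)
  7  111001011100111111101111→1 (0)
  8  110010111001111111011110→1 (1)
  9  100101110011111110111101→1 (0)
 10  001011100111111101111010→0 (1)
 11  010111001111111011110101→0 (0)
 12  101110011111110111101010→1 (0)
 13  011100111111101111010100→0 (1)
 14  111001111111011110101001→1 (1)
 15  110011111110111101010011→1 (0)
 16  100111111101111010100110→1 (0)
 17  001111111011110101001100→0 (0)
 18  011111110111101010011000→0 (1)
 19  111111101111010100110001→1 (0)
 20  111111011110101001100010→1 (1)
 21  111110111101010011000101→1 (1)
 22  111101111010100110001011→1 (1)
 23  111011110101001100010111→1 (1)
 24  110111101010011000101111→1 (0)
 25  101111010100110001011110→1 (1)
 26  011110101001100010111101→0 (1)
 27  111101010011000101111011→1 (1)
 28  111010100110001011110111→1 (1)
 29  110101001100010111101111→1 (0)
 30  101010011000101111011110→1 (1)
 31  010100110001011110111101→0 (1)
 32  101001100010111101111011→1 (1)
 33  010011000101111011110111→0 (0)
 34  100110001011110111101110→1 (1)
 35  001100010111101111011101→0 (1)
 36  011000101111011110111011→0 (0)
 37  110001011110111101110110→1 (0)
 38  100010111101111011101100→1 (1)
 39  000101111011110111011001→0 (0)
 40  001011110111101110110010→0 (0)
 41  010111101111011101100100→0 (1)
 42  101111011110111011001001→1 (1)
 43  011110111101110110010011→0 (1)
 44  111101111011101100100111→1 (1)
 45  111011110111011001001111→1 (0)
 46  110111101110110010011110→1 (1)
 47  101111011101100100111101→1 (0)
 48  011110111011001001111010→0 (1)
 49  111101110110010011110101→1 (1)
 50  111011101100100111101011→1 (1)
 51  110111011001001111010111→1 (1)
 52  101110110010011110101111→1 (0)
 53  011101100100111101011110→0 (0)
 54  111011001001111010111100→1 (1)
 55  110110010011110101111001→1 (1)
 56  101100100111101011110011→1 (0)
 57  011001001111010111100110→0 (1)
 58  110010011110101111001101→1 (0)
 59  100100111101011110011010→1 (0)
 60  001001111010111100110100→0 (1)
 61  010011110101111001101001→0 (0)
 62  100111101011110011010010→1 (1)
 63  001111010111100110100101→0 (0)
 64  011110101111001101001010→0 (1)
 65  111101011110011010010101→1 (1)
 66  111010111100110100101011→1 (1)
 67  110101111001101001010111→1 (1)
 68  101011110011010010101111→1 (0)
 69  010111100110100101011110→0 (0)
 70  101111001101001010111100→1 (1)
 71  011110011010010101111001→0 (0)
 72  111100110100101011110010→1 (1)

0011011111001011100111111101111010100110001011110111101110110010011110101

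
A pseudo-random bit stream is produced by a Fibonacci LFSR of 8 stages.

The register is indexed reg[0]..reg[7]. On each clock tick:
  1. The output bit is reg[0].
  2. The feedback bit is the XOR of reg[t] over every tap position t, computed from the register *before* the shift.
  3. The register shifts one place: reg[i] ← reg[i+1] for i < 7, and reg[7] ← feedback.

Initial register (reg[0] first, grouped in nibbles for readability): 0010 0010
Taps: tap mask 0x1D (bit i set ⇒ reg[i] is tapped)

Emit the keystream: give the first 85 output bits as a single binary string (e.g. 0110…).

0010001010010101001110111011001111011111101001100110101000110000011101010101111100101

tick  register→output (feedback)
  0  00100010→0 (1)
  1  01000101→0 (0)
  2  10001010→1 (0)
  3  00010100→0 (1)
  4  00101001→0 (0)
  5  01010010→0 (1)
  6  10100101→1 (0)
  7  01001010→0 (1)
  8  10010101→1 (0)
  9  00101010→0 (0)
 10  01010100→0 (1)
 11  10101001→1 (1)
 12  01010011→0 (1)
 13  10100111→1 (0)
 14  01001110→0 (1)
 15  10011101→1 (1)
 16  00111011→0 (1)
 17  01110111→0 (0)
 18  11101110→1 (1)
 19  11011101→1 (1)
 20  10111011→1 (0)
 21  01110110→0 (0)
 22  11101100→1 (1)
 23  11011001→1 (1)
 24  10110011→1 (1)
 25  01100111→0 (1)
 26  11001111→1 (0)
 27  10011110→1 (1)
 28  00111101→0 (1)
 29  01111011→0 (1)
 30  11110111→1 (1)
 31  11101111→1 (1)
 32  11011111→1 (1)
 33  10111111→1 (0)
 34  01111110→0 (1)
 35  11111101→1 (0)
 36  11111010→1 (0)
 37  11110100→1 (1)
 38  11101001→1 (1)
 39  11010011→1 (0)
 40  10100110→1 (0)
 41  01001100→0 (1)
 42  10011001→1 (1)
 43  00110011→0 (0)
 44  01100110→0 (1)
 45  11001101→1 (0)
 46  10011010→1 (1)
 47  00110101→0 (0)
 48  01101010→0 (0)
 49  11010100→1 (0)
 50  10101000→1 (1)
 51  01010001→0 (1)
 52  10100011→1 (0)
 53  01000110→0 (0)
 54  10001100→1 (0)
 55  00011000→0 (0)
 56  00110000→0 (0)
 57  01100000→0 (1)
 58  11000001→1 (1)
 59  10000011→1 (1)
 60  00000111→0 (0)
 61  00001110→0 (1)
 62  00011101→0 (0)
 63  00111010→0 (1)
 64  01110101→0 (0)
 65  11101010→1 (1)
 66  11010101→1 (0)
 67  10101010→1 (1)
 68  01010101→0 (1)
 69  10101011→1 (1)
 70  01010111→0 (1)
 71  10101111→1 (1)
 72  01011111→0 (0)
 73  10111110→1 (0)
 74  01111100→0 (1)
 75  11111001→1 (0)
 76  11110010→1 (1)
 77  11100101→1 (0)
 78  11001010→1 (0)
 79  10010100→1 (0)
 80  00101000→0 (0)
 81  01010000→0 (1)
 82  10100001→1 (0)
 83  01000010→0 (0)
 84  10000100→1 (1)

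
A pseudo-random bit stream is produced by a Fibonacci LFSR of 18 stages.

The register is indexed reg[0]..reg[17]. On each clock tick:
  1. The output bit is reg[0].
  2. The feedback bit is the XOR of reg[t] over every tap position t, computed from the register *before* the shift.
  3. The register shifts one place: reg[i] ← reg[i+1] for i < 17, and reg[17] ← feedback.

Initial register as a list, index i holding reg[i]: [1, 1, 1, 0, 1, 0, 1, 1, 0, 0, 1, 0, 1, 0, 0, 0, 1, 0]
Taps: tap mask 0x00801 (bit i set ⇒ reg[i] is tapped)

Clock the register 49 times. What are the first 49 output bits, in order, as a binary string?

1110101100101000101010111001110100010000110001101

step | reg (before) | out | fb
   0 | 111010110010100010 | 1 | 1
   1 | 110101100101000101 | 1 | 0
   2 | 101011001010001010 | 1 | 1
   3 | 010110010100010101 | 0 | 0
   4 | 101100101000101010 | 1 | 1
   5 | 011001010001010101 | 0 | 1
   6 | 110010100010101011 | 1 | 1
   7 | 100101000101010111 | 1 | 0
   8 | 001010001010101110 | 0 | 0
   9 | 010100010101011100 | 0 | 1
  10 | 101000101010111001 | 1 | 1
  11 | 010001010101110011 | 0 | 1
  12 | 100010101011100111 | 1 | 0
  13 | 000101010111001110 | 0 | 1
  14 | 001010101110011101 | 0 | 0
  15 | 010101011100111010 | 0 | 0
  16 | 101010111001110100 | 1 | 0
  17 | 010101110011101000 | 0 | 1
  18 | 101011100111010001 | 1 | 0
  19 | 010111001110100010 | 0 | 0
  20 | 101110011101000100 | 1 | 0
  21 | 011100111010001000 | 0 | 0
  22 | 111001110100010000 | 1 | 1
  23 | 110011101000100001 | 1 | 1
  24 | 100111010001000011 | 1 | 0
  25 | 001110100010000110 | 0 | 0
  26 | 011101000100001100 | 0 | 0
  27 | 111010001000011000 | 1 | 1
  28 | 110100010000110001 | 1 | 1
  29 | 101000100001100011 | 1 | 0
  30 | 010001000011000110 | 0 | 1
  31 | 100010000110001101 | 1 | 1
  32 | 000100001100011011 | 0 | 0
  33 | 001000011000110110 | 0 | 0
  34 | 010000110001101100 | 0 | 1
  35 | 100001100011011001 | 1 | 0
  36 | 000011000110110010 | 0 | 0
  37 | 000110001101100100 | 0 | 1
  38 | 001100011011001001 | 0 | 1
  39 | 011000110110010011 | 0 | 0
  40 | 110001101100100110 | 1 | 1
  41 | 100011011001001101 | 1 | 0
  42 | 000110110010011010 | 0 | 0
  43 | 001101100100110100 | 0 | 0
  44 | 011011001001101000 | 0 | 1
  45 | 110110010011010001 | 1 | 0
  46 | 101100100110100010 | 1 | 1
  47 | 011001001101000101 | 0 | 1
  48 | 110010011010001011 | 1 | 1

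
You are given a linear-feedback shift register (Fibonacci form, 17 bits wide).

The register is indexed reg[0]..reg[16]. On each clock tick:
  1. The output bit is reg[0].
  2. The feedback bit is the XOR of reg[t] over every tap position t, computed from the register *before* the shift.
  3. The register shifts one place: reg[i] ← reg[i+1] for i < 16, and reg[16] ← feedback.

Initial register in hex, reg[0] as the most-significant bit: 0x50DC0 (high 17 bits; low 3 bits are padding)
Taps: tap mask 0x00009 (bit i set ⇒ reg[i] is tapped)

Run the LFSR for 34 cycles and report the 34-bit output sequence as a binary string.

tick  register→output (feedback)
  0  01010000110111000→0 (1)
  1  10100001101110001→1 (1)
  2  01000011011100011→0 (0)
  3  10000110111000110→1 (1)
  4  00001101110001101→0 (0)
  5  00011011100011010→0 (1)
  6  00110111000110101→0 (1)
  7  01101110001101011→0 (0)
  8  11011100011010110→1 (0)
  9  10111000110101100→1 (0)
 10  01110001101011000→0 (1)
 11  11100011010110001→1 (1)
 12  11000110101100011→1 (1)
 13  10001101011000111→1 (1)
 14  00011010110001111→0 (1)
 15  00110101100011111→0 (1)
 16  01101011000111111→0 (0)
 17  11010110001111110→1 (0)
 18  10101100011111100→1 (1)
 19  01011000111111001→0 (1)
 20  10110001111110011→1 (0)
 21  01100011111100110→0 (0)
 22  11000111111001100→1 (1)
 23  10001111110011001→1 (1)
 24  00011111100110011→0 (1)
 25  00111111001100111→0 (1)
 26  01111110011001111→0 (1)
 27  11111100110011111→1 (0)
 28  11111001100111110→1 (0)
 29  11110011001111100→1 (0)
 30  11100110011111000→1 (1)
 31  11001100111110001→1 (1)
 32  10011001111100011→1 (0)
 33  00110011111000110→0 (1)

0101000011011100011010110001111110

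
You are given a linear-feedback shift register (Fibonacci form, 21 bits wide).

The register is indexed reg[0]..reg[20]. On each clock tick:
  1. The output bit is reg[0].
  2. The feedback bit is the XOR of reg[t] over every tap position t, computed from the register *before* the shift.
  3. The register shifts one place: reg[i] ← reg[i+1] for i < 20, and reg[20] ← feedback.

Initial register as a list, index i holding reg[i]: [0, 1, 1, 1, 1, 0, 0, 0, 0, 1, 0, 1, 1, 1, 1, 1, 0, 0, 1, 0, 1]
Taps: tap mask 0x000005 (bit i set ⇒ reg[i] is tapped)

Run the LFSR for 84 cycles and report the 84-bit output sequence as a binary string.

k : reg_k → out_k, fb_k
0: 011110000101111100101 → 0, fb=1
1: 111100001011111001011 → 1, fb=0
2: 111000010111110010110 → 1, fb=0
3: 110000101111100101100 → 1, fb=1
4: 100001011111001011001 → 1, fb=1
5: 000010111110010110011 → 0, fb=0
6: 000101111100101100110 → 0, fb=0
7: 001011111001011001100 → 0, fb=1
8: 010111110010110011001 → 0, fb=0
9: 101111100101100110010 → 1, fb=0
10: 011111001011001100100 → 0, fb=1
11: 111110010110011001001 → 1, fb=0
12: 111100101100110010010 → 1, fb=0
13: 111001011001100100100 → 1, fb=0
14: 110010110011001001000 → 1, fb=1
15: 100101100110010010001 → 1, fb=1
16: 001011001100100100011 → 0, fb=1
17: 010110011001001000111 → 0, fb=0
18: 101100110010010001110 → 1, fb=0
19: 011001100100100011100 → 0, fb=1
20: 110011001001000111001 → 1, fb=1
21: 100110010010001110011 → 1, fb=1
22: 001100100100011100111 → 0, fb=1
23: 011001001000111001111 → 0, fb=1
24: 110010010001110011111 → 1, fb=1
25: 100100100011100111111 → 1, fb=1
26: 001001000111001111111 → 0, fb=1
27: 010010001110011111111 → 0, fb=0
28: 100100011100111111110 → 1, fb=1
29: 001000111001111111101 → 0, fb=1
30: 010001110011111111011 → 0, fb=0
31: 100011100111111110110 → 1, fb=1
32: 000111001111111101101 → 0, fb=0
33: 001110011111111011010 → 0, fb=1
34: 011100111111110110101 → 0, fb=1
35: 111001111111101101011 → 1, fb=0
36: 110011111111011010110 → 1, fb=1
37: 100111111110110101101 → 1, fb=1
38: 001111111101101011011 → 0, fb=1
39: 011111111011010110111 → 0, fb=1
40: 111111110110101101111 → 1, fb=0
41: 111111101101011011110 → 1, fb=0
42: 111111011010110111100 → 1, fb=0
43: 111110110101101111000 → 1, fb=0
44: 111101101011011110000 → 1, fb=0
45: 111011010110111100000 → 1, fb=0
46: 110110101101111000000 → 1, fb=1
47: 101101011011110000001 → 1, fb=0
48: 011010110111100000010 → 0, fb=1
49: 110101101111000000101 → 1, fb=1
50: 101011011110000001011 → 1, fb=0
51: 010110111100000010110 → 0, fb=0
52: 101101111000000101100 → 1, fb=0
53: 011011110000001011000 → 0, fb=1
54: 110111100000010110001 → 1, fb=1
55: 101111000000101100011 → 1, fb=0
56: 011110000001011000110 → 0, fb=1
57: 111100000010110001101 → 1, fb=0
58: 111000000101100011010 → 1, fb=0
59: 110000001011000110100 → 1, fb=1
60: 100000010110001101001 → 1, fb=1
61: 000000101100011010011 → 0, fb=0
62: 000001011000110100110 → 0, fb=0
63: 000010110001101001100 → 0, fb=0
64: 000101100011010011000 → 0, fb=0
65: 001011000110100110000 → 0, fb=1
66: 010110001101001100001 → 0, fb=0
67: 101100011010011000010 → 1, fb=0
68: 011000110100110000100 → 0, fb=1
69: 110001101001100001001 → 1, fb=1
70: 100011010011000010011 → 1, fb=1
71: 000110100110000100111 → 0, fb=0
72: 001101001100001001110 → 0, fb=1
73: 011010011000010011101 → 0, fb=1
74: 110100110000100111011 → 1, fb=1
75: 101001100001001110111 → 1, fb=0
76: 010011000010011101110 → 0, fb=0
77: 100110000100111011100 → 1, fb=1
78: 001100001001110111001 → 0, fb=1
79: 011000010011101110011 → 0, fb=1
80: 110000100111011100111 → 1, fb=1
81: 100001001110111001111 → 1, fb=1
82: 000010011101110011111 → 0, fb=0
83: 000100111011100111110 → 0, fb=0

011110000101111100101100110010010001110011111111011010110111100000010110001101001100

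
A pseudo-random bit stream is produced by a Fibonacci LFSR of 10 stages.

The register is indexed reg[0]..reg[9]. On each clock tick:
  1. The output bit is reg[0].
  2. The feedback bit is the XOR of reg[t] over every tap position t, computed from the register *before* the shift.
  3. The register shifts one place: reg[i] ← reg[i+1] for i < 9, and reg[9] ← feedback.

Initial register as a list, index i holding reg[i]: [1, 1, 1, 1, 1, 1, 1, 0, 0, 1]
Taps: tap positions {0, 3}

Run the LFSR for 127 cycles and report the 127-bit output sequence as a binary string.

k : reg_k → out_k, fb_k
0: 1111111001 → 1, fb=0
1: 1111110010 → 1, fb=0
2: 1111100100 → 1, fb=0
3: 1111001000 → 1, fb=0
4: 1110010000 → 1, fb=1
5: 1100100001 → 1, fb=1
6: 1001000011 → 1, fb=0
7: 0010000110 → 0, fb=0
8: 0100001100 → 0, fb=0
9: 1000011000 → 1, fb=1
10: 0000110001 → 0, fb=0
11: 0001100010 → 0, fb=1
12: 0011000101 → 0, fb=1
13: 0110001011 → 0, fb=0
14: 1100010110 → 1, fb=1
15: 1000101101 → 1, fb=1
16: 0001011011 → 0, fb=1
17: 0010110111 → 0, fb=0
18: 0101101110 → 0, fb=1
19: 1011011101 → 1, fb=0
20: 0110111010 → 0, fb=0
21: 1101110100 → 1, fb=0
22: 1011101000 → 1, fb=0
23: 0111010000 → 0, fb=1
24: 1110100001 → 1, fb=1
25: 1101000011 → 1, fb=0
26: 1010000110 → 1, fb=1
27: 0100001101 → 0, fb=0
28: 1000011010 → 1, fb=1
29: 0000110101 → 0, fb=0
30: 0001101010 → 0, fb=1
31: 0011010101 → 0, fb=1
32: 0110101011 → 0, fb=0
33: 1101010110 → 1, fb=0
34: 1010101100 → 1, fb=1
35: 0101011001 → 0, fb=1
36: 1010110011 → 1, fb=1
37: 0101100111 → 0, fb=1
38: 1011001111 → 1, fb=0
39: 0110011110 → 0, fb=0
40: 1100111100 → 1, fb=1
41: 1001111001 → 1, fb=0
42: 0011110010 → 0, fb=1
43: 0111100101 → 0, fb=1
44: 1111001011 → 1, fb=0
45: 1110010110 → 1, fb=1
46: 1100101101 → 1, fb=1
47: 1001011011 → 1, fb=0
48: 0010110110 → 0, fb=0
49: 0101101100 → 0, fb=1
50: 1011011001 → 1, fb=0
51: 0110110010 → 0, fb=0
52: 1101100100 → 1, fb=0
53: 1011001000 → 1, fb=0
54: 0110010000 → 0, fb=0
55: 1100100000 → 1, fb=1
56: 1001000001 → 1, fb=0
57: 0010000010 → 0, fb=0
58: 0100000100 → 0, fb=0
59: 1000001000 → 1, fb=1
60: 0000010001 → 0, fb=0
61: 0000100010 → 0, fb=0
62: 0001000100 → 0, fb=1
63: 0010001001 → 0, fb=0
64: 0100010010 → 0, fb=0
65: 1000100100 → 1, fb=1
66: 0001001001 → 0, fb=1
67: 0010010011 → 0, fb=0
68: 0100100110 → 0, fb=0
69: 1001001100 → 1, fb=0
70: 0010011000 → 0, fb=0
71: 0100110000 → 0, fb=0
72: 1001100000 → 1, fb=0
73: 0011000000 → 0, fb=1
74: 0110000001 → 0, fb=0
75: 1100000010 → 1, fb=1
76: 1000000101 → 1, fb=1
77: 0000001011 → 0, fb=0
78: 0000010110 → 0, fb=0
79: 0000101100 → 0, fb=0
80: 0001011000 → 0, fb=1
81: 0010110001 → 0, fb=0
82: 0101100010 → 0, fb=1
83: 1011000101 → 1, fb=0
84: 0110001010 → 0, fb=0
85: 1100010100 → 1, fb=1
86: 1000101001 → 1, fb=1
87: 0001010011 → 0, fb=1
88: 0010100111 → 0, fb=0
89: 0101001110 → 0, fb=1
90: 1010011101 → 1, fb=1
91: 0100111011 → 0, fb=0
92: 1001110110 → 1, fb=0
93: 0011101100 → 0, fb=1
94: 0111011001 → 0, fb=1
95: 1110110011 → 1, fb=1
96: 1101100111 → 1, fb=0
97: 1011001110 → 1, fb=0
98: 0110011100 → 0, fb=0
99: 1100111000 → 1, fb=1
100: 1001110001 → 1, fb=0
101: 0011100010 → 0, fb=1
102: 0111000101 → 0, fb=1
103: 1110001011 → 1, fb=1
104: 1100010111 → 1, fb=1
105: 1000101111 → 1, fb=1
106: 0001011111 → 0, fb=1
107: 0010111111 → 0, fb=0
108: 0101111110 → 0, fb=1
109: 1011111101 → 1, fb=0
110: 0111111010 → 0, fb=1
111: 1111110101 → 1, fb=0
112: 1111101010 → 1, fb=0
113: 1111010100 → 1, fb=0
114: 1110101000 → 1, fb=1
115: 1101010001 → 1, fb=0
116: 1010100010 → 1, fb=1
117: 0101000101 → 0, fb=1
118: 1010001011 → 1, fb=1
119: 0100010111 → 0, fb=0
120: 1000101110 → 1, fb=1
121: 0001011101 → 0, fb=1
122: 0010111011 → 0, fb=0
123: 0101110110 → 0, fb=1
124: 1011101101 → 1, fb=0
125: 0111011010 → 0, fb=1
126: 1110110101 → 1, fb=1

1111111001000011000101101110100001101010110011110010110110010000010001001001100000010110001010011101100111000101111110101000101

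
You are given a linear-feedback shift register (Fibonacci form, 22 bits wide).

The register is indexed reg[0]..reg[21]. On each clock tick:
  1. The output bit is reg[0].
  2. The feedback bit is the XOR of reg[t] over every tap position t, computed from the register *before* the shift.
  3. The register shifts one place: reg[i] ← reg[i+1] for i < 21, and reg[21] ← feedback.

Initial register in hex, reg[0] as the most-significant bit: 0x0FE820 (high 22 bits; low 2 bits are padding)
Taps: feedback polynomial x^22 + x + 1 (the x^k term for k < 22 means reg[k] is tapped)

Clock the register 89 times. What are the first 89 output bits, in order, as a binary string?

k : reg_k → out_k, fb_k
0: 0000111111101000001000 → 0, fb=0
1: 0001111111010000010000 → 0, fb=0
2: 0011111110100000100000 → 0, fb=0
3: 0111111101000001000000 → 0, fb=1
4: 1111111010000010000001 → 1, fb=0
5: 1111110100000100000010 → 1, fb=0
6: 1111101000001000000100 → 1, fb=0
7: 1111010000010000001000 → 1, fb=0
8: 1110100000100000010000 → 1, fb=0
9: 1101000001000000100000 → 1, fb=0
10: 1010000010000001000000 → 1, fb=1
11: 0100000100000010000001 → 0, fb=1
12: 1000001000000100000011 → 1, fb=1
13: 0000010000001000000111 → 0, fb=0
14: 0000100000010000001110 → 0, fb=0
15: 0001000000100000011100 → 0, fb=0
16: 0010000001000000111000 → 0, fb=0
17: 0100000010000001110000 → 0, fb=1
18: 1000000100000011100001 → 1, fb=1
19: 0000001000000111000011 → 0, fb=0
20: 0000010000001110000110 → 0, fb=0
21: 0000100000011100001100 → 0, fb=0
22: 0001000000111000011000 → 0, fb=0
23: 0010000001110000110000 → 0, fb=0
24: 0100000011100001100000 → 0, fb=1
25: 1000000111000011000001 → 1, fb=1
26: 0000001110000110000011 → 0, fb=0
27: 0000011100001100000110 → 0, fb=0
28: 0000111000011000001100 → 0, fb=0
29: 0001110000110000011000 → 0, fb=0
30: 0011100001100000110000 → 0, fb=0
31: 0111000011000001100000 → 0, fb=1
32: 1110000110000011000001 → 1, fb=0
33: 1100001100000110000010 → 1, fb=0
34: 1000011000001100000100 → 1, fb=1
35: 0000110000011000001001 → 0, fb=0
36: 0001100000110000010010 → 0, fb=0
37: 0011000001100000100100 → 0, fb=0
38: 0110000011000001001000 → 0, fb=1
39: 1100000110000010010001 → 1, fb=0
40: 1000001100000100100010 → 1, fb=1
41: 0000011000001001000101 → 0, fb=0
42: 0000110000010010001010 → 0, fb=0
43: 0001100000100100010100 → 0, fb=0
44: 0011000001001000101000 → 0, fb=0
45: 0110000010010001010000 → 0, fb=1
46: 1100000100100010100001 → 1, fb=0
47: 1000001001000101000010 → 1, fb=1
48: 0000010010001010000101 → 0, fb=0
49: 0000100100010100001010 → 0, fb=0
50: 0001001000101000010100 → 0, fb=0
51: 0010010001010000101000 → 0, fb=0
52: 0100100010100001010000 → 0, fb=1
53: 1001000101000010100001 → 1, fb=1
54: 0010001010000101000011 → 0, fb=0
55: 0100010100001010000110 → 0, fb=1
56: 1000101000010100001101 → 1, fb=1
57: 0001010000101000011011 → 0, fb=0
58: 0010100001010000110110 → 0, fb=0
59: 0101000010100001101100 → 0, fb=1
60: 1010000101000011011001 → 1, fb=1
61: 0100001010000110110011 → 0, fb=1
62: 1000010100001101100111 → 1, fb=1
63: 0000101000011011001111 → 0, fb=0
64: 0001010000110110011110 → 0, fb=0
65: 0010100001101100111100 → 0, fb=0
66: 0101000011011001111000 → 0, fb=1
67: 1010000110110011110001 → 1, fb=1
68: 0100001101100111100011 → 0, fb=1
69: 1000011011001111000111 → 1, fb=1
70: 0000110110011110001111 → 0, fb=0
71: 0001101100111100011110 → 0, fb=0
72: 0011011001111000111100 → 0, fb=0
73: 0110110011110001111000 → 0, fb=1
74: 1101100111100011110001 → 1, fb=0
75: 1011001111000111100010 → 1, fb=1
76: 0110011110001111000101 → 0, fb=1
77: 1100111100011110001011 → 1, fb=0
78: 1001111000111100010110 → 1, fb=1
79: 0011110001111000101101 → 0, fb=0
80: 0111100011110001011010 → 0, fb=1
81: 1111000111100010110101 → 1, fb=0
82: 1110001111000101101010 → 1, fb=0
83: 1100011110001011010100 → 1, fb=0
84: 1000111100010110101000 → 1, fb=1
85: 0001111000101101010001 → 0, fb=0
86: 0011110001011010100010 → 0, fb=0
87: 0111100010110101000100 → 0, fb=1
88: 1111000101101010001001 → 1, fb=0

00001111111010000010000001000000111000011000001100000100100010100001010000110110011110001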